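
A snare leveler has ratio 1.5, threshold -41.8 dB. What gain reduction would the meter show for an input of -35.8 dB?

-35.8 dB exceeds the threshold by 6 dB.
At 1.5:1, output sits 6/1.5 = 4 dB above threshold.
So the signal is attenuated by 6 − 4 = 2 dB.

2 dB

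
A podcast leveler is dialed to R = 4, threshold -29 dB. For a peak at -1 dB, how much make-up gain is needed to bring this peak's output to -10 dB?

The peak compresses to -29 + 28/4 = -22 dB.
To reach -10 dB requires -10 − (-22) = 12 dB of make-up.

12 dB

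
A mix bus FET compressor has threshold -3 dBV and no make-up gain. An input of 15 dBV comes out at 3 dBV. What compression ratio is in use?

Input overshoot = 15 − (-3) = 18 dB; output overshoot = 3 − (-3) = 6 dB.
Ratio = 18 / 6 = 3.

3:1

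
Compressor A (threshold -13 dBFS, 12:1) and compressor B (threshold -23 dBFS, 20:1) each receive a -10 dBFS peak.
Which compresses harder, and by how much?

B, by 9.6 dB

A: GR = 3 − 3/12 = 2.75 dB.
B: GR = 13 − 13/20 = 12.35 dB.
Difference: 9.6 dB in favour of B.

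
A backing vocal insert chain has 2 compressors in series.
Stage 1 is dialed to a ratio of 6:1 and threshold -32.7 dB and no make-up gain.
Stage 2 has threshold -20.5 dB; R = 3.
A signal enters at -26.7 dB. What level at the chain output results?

-31.7 dB

Stage 1: 6 dB above -32.7 dB, reduced 6:1 to 1 dB above → -31.7 dB.
Stage 2: below threshold (-31.7 ≤ -20.5); passes unchanged; output -31.7 dB.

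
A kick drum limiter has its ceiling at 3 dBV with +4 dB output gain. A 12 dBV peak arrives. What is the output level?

7 dBV

At ∞:1, everything above 3 dBV is held at the ceiling.
Output gain then adds 4 dB: 3 + 4 = 7 dBV.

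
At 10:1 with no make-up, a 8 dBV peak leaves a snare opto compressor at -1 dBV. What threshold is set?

-2 dBV

Input is 10 dB above T (since output overshoot × R = input overshoot: (-1 − T)·10 = 8 − T gives T = -2 dBV).
Check: -2 + (8 − (-2))/10 = -2 + 1 = -1 dBV. ✓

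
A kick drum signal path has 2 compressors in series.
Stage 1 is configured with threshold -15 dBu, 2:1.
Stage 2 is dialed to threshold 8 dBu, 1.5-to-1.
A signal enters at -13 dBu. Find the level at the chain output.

-14 dBu

Stage 1: overshoot 2 dB → 2/2 = 1 dB → -14 dBu.
Stage 2: -14 dBu ≤ 8 dBu, so stage 2 doesn't engage; output -14 dBu.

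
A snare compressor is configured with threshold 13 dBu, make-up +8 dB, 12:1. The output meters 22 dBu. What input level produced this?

Remove make-up: 22 − 8 = 14 dBu.
The compressed level sits 14 − 13 = 1 dB over threshold.
Undo the ratio: input overshoot = 1 × 12 = 12 dB, giving input = 25 dBu.

25 dBu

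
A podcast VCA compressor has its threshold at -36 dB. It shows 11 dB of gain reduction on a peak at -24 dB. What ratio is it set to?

12:1

Input overshoot = -24 − (-36) = 12 dB.
Output overshoot = 12 − 11 = 1 dB.
Ratio = input overshoot / output overshoot = 12 / 1 = 12.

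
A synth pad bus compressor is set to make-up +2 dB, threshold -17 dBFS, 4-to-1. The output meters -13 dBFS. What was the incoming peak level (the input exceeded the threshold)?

Before make-up, the level was -13 − 2 = -15 dBFS.
That's 2 dB above the -17 dBFS threshold.
Input overshoot = R × output overshoot = 8 dB → input = -17 + 8 = -9 dBFS.

-9 dBFS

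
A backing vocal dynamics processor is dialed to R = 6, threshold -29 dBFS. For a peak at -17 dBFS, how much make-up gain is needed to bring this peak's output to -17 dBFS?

10 dB

Overshoot 12 dB → 12/6 = 2 dB after compression, so the compressed level is -29 + 2 = -27 dBFS.
Make-up = target − compressed = -17 − (-27) = 10 dB.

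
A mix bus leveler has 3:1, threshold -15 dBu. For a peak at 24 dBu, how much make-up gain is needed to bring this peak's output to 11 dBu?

13 dB

The peak compresses to -15 + 39/3 = -2 dBu.
To reach 11 dBu requires 11 − (-2) = 13 dB of make-up.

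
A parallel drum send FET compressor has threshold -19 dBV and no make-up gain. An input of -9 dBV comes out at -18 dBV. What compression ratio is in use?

Input overshoot = -9 − (-19) = 10 dB; output overshoot = -18 − (-19) = 1 dB.
Ratio = 10 / 1 = 10.

10:1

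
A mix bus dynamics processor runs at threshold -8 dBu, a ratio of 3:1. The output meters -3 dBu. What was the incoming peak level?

Post-compression overshoot = -3 − (-8) = 5 dB.
Undo the ratio: input overshoot = 5 × 3 = 15 dB, giving input = 7 dBu.

7 dBu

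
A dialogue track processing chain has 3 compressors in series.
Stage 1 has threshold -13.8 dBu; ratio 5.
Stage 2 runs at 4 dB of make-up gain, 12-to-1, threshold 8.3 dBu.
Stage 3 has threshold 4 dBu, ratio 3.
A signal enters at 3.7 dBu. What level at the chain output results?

-6.3 dBu

Stage 1: 3.7 dBu is 17.5 dB over -13.8 dBu; at 5:1 that becomes 3.5 dB over, giving -10.3 dBu.
Stage 2: below threshold (-10.3 ≤ 8.3); passes unchanged; make-up brings it to -6.3 dBu.
Stage 3: -6.3 dBu ≤ 4 dBu, so stage 3 doesn't engage; output -6.3 dBu.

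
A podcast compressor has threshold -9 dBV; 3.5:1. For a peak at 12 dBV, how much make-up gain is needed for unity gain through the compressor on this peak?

The peak compresses to -9 + 21/3.5 = -3 dBV.
To reach 12 dBV requires 12 − (-3) = 15 dB of make-up.

15 dB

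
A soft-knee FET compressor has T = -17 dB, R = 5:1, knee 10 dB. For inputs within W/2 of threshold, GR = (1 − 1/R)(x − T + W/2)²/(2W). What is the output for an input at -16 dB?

x − T + W/2 = -16 − (-17) + 5 = 6.
GR = (1 − 1/5) × 6² / 20 = 0.8 × 36 / 20 = 1.44 dB.
Output = -16 − 1.44 = -17.44 dB.

-17.44 dB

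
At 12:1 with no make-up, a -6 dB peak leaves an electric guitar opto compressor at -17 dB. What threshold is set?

Gain reduction = -6 − (-17) = 11 dB; output overshoot = GR / (R − 1) = 11 / 11 = 1 dB.
Threshold = output − output overshoot = -17 − 1 = -18 dB.

-18 dB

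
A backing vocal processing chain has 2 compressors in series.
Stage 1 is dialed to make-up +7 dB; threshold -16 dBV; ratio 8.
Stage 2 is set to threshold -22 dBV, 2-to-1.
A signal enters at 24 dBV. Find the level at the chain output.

-13 dBV

Stage 1: 40 dB above -16 dBV, reduced 8:1 to 5 dB above → -11 dBV; +7 dB make-up → -4 dBV.
Stage 2: -4 dBV is 18 dB over -22 dBV; at 2:1 that becomes 9 dB over, giving -13 dBV.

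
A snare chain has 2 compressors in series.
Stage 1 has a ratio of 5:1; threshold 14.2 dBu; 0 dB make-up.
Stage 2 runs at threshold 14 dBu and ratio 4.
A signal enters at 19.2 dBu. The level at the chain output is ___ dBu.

Stage 1: 5 dB above 14.2 dBu, reduced 5:1 to 1 dB above → 15.2 dBu.
Stage 2: 15.2 dBu is 1.2 dB over 14 dBu; at 4:1 that becomes 0.3 dB over, giving 14.3 dBu.

14.3 dBu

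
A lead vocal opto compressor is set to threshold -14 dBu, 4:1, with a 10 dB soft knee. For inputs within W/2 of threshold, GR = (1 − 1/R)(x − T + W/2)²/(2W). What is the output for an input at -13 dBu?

-14.35 dBu

x − T + W/2 = -13 − (-14) + 5 = 6.
GR = (1 − 1/4) × 6² / 20 = 0.75 × 36 / 20 = 1.35 dB.
Output = -13 − 1.35 = -14.35 dBu.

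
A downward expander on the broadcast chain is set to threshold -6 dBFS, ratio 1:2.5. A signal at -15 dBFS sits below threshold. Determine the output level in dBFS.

-28.5 dBFS

Undershoot = (-6) − (-15) = 9 dB.
At 1:2.5, that expands to 22.5 dB under threshold.
Output = -6 − 22.5 = -28.5 dBFS.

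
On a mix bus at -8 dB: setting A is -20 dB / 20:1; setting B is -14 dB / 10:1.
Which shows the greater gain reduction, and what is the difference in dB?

A: overshoot 12 dB → output overshoot 0.6 dB → GR 11.4 dB.
B: overshoot 6 dB → output overshoot 0.6 dB → GR 5.4 dB.
A applies 6 dB more gain reduction.

A, by 6 dB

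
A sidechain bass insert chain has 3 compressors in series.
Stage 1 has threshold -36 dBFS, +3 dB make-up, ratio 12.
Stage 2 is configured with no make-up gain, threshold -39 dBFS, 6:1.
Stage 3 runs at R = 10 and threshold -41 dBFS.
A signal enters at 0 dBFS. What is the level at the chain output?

-40.65 dBFS

Stage 1: overshoot 36 dB → 36/12 = 3 dB → -33 dBFS; +3 dB make-up → -30 dBFS.
Stage 2: -30 dBFS is 9 dB over -39 dBFS; at 6:1 that becomes 1.5 dB over, giving -37.5 dBFS.
Stage 3: -37.5 dBFS is 3.5 dB over -41 dBFS; at 10:1 that becomes 0.35 dB over, giving -40.65 dBFS.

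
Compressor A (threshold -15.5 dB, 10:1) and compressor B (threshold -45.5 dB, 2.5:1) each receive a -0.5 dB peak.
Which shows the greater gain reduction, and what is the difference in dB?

A: overshoot 15 dB → output overshoot 1.5 dB → GR 13.5 dB.
B: overshoot 45 dB → output overshoot 18 dB → GR 27 dB.
B applies 13.5 dB more gain reduction.

B, by 13.5 dB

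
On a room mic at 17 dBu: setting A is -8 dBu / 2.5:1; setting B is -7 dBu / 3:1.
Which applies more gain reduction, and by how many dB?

B, by 1 dB

A: GR = 25 − 25/2.5 = 15 dB.
B: GR = 24 − 24/3 = 16 dB.
B reduces 1 dB more.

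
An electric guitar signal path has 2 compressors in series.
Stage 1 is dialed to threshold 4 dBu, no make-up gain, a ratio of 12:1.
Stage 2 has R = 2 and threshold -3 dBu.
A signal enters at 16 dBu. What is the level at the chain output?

Stage 1: 12 dB above 4 dBu, reduced 12:1 to 1 dB above → 5 dBu.
Stage 2: 8 dB above -3 dBu, reduced 2:1 to 4 dB above → 1 dBu.

1 dBu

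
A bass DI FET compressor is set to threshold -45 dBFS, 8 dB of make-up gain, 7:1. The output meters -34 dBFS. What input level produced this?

-24 dBFS

Remove make-up: -34 − 8 = -42 dBFS.
That's 3 dB above the -45 dBFS threshold.
Input overshoot = R × output overshoot = 21 dB → input = -45 + 21 = -24 dBFS.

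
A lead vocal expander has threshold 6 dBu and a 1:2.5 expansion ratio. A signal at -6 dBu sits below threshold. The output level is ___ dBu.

Below threshold, a 1:2.5 expander applies gain = (2.5−1)×(T − x) of attenuation.
(2.5−1) × 12 = 18 dB, so output = -6 − 18 = -24 dBu.

-24 dBu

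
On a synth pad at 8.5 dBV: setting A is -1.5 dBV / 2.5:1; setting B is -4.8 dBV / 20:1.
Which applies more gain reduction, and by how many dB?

B, by 6.635 dB

A: 10 dB over, compressed to 4 dB over, so 6 dB of GR.
B: 13.3 dB over, compressed to 0.665 dB over, so 12.635 dB of GR.
B reduces 6.635 dB more.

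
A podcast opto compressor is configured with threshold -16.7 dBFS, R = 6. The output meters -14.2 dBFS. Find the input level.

Post-compression overshoot = -14.2 − (-16.7) = 2.5 dB.
Undo the ratio: input overshoot = 2.5 × 6 = 15 dB, giving input = -1.7 dBFS.

-1.7 dBFS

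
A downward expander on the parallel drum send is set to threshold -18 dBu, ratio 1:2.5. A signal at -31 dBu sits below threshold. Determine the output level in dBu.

The input is 13 dB below the -18 dBu threshold.
A 1:2.5 expander multiplies undershoot by 2.5: 13 × 2.5 = 32.5 dB below threshold.
Output = -18 − 32.5 = -50.5 dBu.

-50.5 dBu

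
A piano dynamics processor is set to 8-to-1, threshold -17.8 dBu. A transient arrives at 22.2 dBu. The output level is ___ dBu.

-12.8 dBu

The input is 40 dB above the -17.8 dBu threshold.
At 8:1 the overshoot is divided by 8, leaving 5 dB above threshold.
Output = -17.8 + 5 = -12.8 dBu.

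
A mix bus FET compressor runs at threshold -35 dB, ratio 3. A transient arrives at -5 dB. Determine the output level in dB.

-25 dB

The input is 30 dB above the -35 dB threshold.
The 30 dB excess becomes 10 dB after 3:1 reduction.
Output = -35 + 10 = -25 dB.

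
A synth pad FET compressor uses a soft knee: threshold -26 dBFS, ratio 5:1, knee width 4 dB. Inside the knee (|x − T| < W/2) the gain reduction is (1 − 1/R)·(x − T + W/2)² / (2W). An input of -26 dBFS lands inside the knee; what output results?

x − T + W/2 = -26 − (-26) + 2 = 2.
GR = (1 − 1/5) × 2² / 8 = 0.8 × 4 / 8 = 0.4 dB.
Output = -26 − 0.4 = -26.4 dBFS.

-26.4 dBFS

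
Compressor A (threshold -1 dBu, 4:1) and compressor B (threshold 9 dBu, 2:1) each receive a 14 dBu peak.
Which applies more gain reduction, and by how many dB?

A: overshoot 15 dB → output overshoot 3.75 dB → GR 11.25 dB.
B: overshoot 5 dB → output overshoot 2.5 dB → GR 2.5 dB.
A applies 8.75 dB more gain reduction.

A, by 8.75 dB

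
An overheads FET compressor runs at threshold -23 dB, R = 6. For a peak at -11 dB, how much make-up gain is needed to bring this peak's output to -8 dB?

Without make-up, output = threshold + overshoot/6 = -23 + 2 = -21 dB.
Gap to target: 13 dB.

13 dB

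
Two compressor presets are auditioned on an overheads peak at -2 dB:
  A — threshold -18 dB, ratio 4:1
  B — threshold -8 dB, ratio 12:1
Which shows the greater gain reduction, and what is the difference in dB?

A, by 6.5 dB

A: GR = 16 − 16/4 = 12 dB.
B: GR = 6 − 6/12 = 5.5 dB.
A applies 6.5 dB more gain reduction.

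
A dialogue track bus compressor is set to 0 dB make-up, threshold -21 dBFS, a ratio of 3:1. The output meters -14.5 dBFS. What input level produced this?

That's 6.5 dB above the -21 dBFS threshold.
Before 3:1 compression the overshoot was 6.5 × 3 = 19.5 dB, so input = -21 + 19.5 = -1.5 dBFS.

-1.5 dBFS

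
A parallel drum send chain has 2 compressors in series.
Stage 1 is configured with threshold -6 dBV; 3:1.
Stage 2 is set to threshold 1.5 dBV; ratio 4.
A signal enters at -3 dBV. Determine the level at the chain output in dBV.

Stage 1: overshoot 3 dB → 3/3 = 1 dB → -5 dBV.
Stage 2: -5 dBV is at or below the 1.5 dBV threshold — no compression; output -5 dBV.

-5 dBV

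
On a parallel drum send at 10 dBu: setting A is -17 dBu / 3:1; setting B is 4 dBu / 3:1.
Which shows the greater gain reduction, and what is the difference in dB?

A: 27 dB over, compressed to 9 dB over, so 18 dB of GR.
B: 6 dB over, compressed to 2 dB over, so 4 dB of GR.
A applies 14 dB more gain reduction.

A, by 14 dB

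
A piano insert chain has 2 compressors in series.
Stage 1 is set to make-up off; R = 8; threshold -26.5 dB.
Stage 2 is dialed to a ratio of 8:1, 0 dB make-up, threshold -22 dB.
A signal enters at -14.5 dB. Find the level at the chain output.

Stage 1: overshoot 12 dB → 12/8 = 1.5 dB → -25 dB.
Stage 2: -25 dB ≤ -22 dB, so stage 2 doesn't engage; output -25 dB.

-25 dB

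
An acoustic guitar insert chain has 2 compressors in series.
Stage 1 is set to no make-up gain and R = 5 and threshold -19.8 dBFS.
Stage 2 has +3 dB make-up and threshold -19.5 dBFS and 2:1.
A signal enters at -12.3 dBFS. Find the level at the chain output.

-15.9 dBFS

Stage 1: overshoot 7.5 dB → 7.5/5 = 1.5 dB → -18.3 dBFS.
Stage 2: overshoot 1.2 dB → 1.2/2 = 0.6 dB → -18.9 dBFS; +3 dB make-up → -15.9 dBFS.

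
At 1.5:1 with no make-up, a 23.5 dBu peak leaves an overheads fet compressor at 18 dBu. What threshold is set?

7 dBu

Let T be the threshold. Output overshoot = (input overshoot)/R, so 18 − T = (23.5 − T)/1.5.
1.5·(18 − T) = 23.5 − T → 0.5·T = 27 − 23.5 = 3.5.
T = 3.5/0.5 = 7 dBu.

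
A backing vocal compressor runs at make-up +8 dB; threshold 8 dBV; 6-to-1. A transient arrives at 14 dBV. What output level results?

14 dBV sits 6 dB over threshold.
At 6:1 the overshoot is divided by 6, leaving 1 dB above threshold.
That puts the output at 9 dBV; make-up adds 8 dB, giving 17 dBV.

17 dBV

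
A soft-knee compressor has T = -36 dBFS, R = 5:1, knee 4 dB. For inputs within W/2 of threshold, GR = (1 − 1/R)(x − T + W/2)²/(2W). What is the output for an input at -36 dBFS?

-36.4 dBFS

x − T + W/2 = -36 − (-36) + 2 = 2.
GR = (1 − 1/5) × 2² / 8 = 0.8 × 4 / 8 = 0.4 dB.
Output = -36 − 0.4 = -36.4 dBFS.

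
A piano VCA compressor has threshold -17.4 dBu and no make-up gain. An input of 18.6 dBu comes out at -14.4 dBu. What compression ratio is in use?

12:1

Input overshoot = 18.6 − (-17.4) = 36 dB; output overshoot = -14.4 − (-17.4) = 3 dB.
Ratio = 36 / 3 = 12.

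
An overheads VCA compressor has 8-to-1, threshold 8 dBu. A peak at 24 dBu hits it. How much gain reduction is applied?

14 dB

Overshoot = 24 − 8 = 16 dB.
After 8:1 compression the overshoot becomes 16/8 = 2 dB.
GR = overshoot in − overshoot out = 16 − 2 = 14 dB.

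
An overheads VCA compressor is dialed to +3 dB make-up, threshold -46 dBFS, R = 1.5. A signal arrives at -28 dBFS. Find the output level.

-31 dBFS

Overshoot: -28 − (-46) = 18 dB.
At 1.5:1 the overshoot is divided by 1.5, leaving 12 dB above threshold.
So the level is -46 + 12 = -34 dBFS; make-up adds 3 dB, giving -31 dBFS.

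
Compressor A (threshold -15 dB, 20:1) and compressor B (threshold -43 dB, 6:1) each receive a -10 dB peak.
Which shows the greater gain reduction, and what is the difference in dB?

B, by 22.75 dB

A: 5 dB over, compressed to 0.25 dB over, so 4.75 dB of GR.
B: 33 dB over, compressed to 5.5 dB over, so 27.5 dB of GR.
B reduces 22.75 dB more.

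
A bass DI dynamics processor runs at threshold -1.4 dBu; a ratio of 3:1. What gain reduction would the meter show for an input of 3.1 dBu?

The signal is 4.5 dB above threshold.
After 3:1 compression the overshoot becomes 4.5/3 = 1.5 dB.
GR = overshoot in − overshoot out = 4.5 − 1.5 = 3 dB.

3 dB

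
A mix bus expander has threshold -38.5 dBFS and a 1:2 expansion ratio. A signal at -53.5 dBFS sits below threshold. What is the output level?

Undershoot = (-38.5) − (-53.5) = 15 dB.
At 1:2, that expands to 30 dB under threshold.
Output = -38.5 − 30 = -68.5 dBFS.

-68.5 dBFS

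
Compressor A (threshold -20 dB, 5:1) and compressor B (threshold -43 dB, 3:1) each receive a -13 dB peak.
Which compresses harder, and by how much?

A: GR = 7 − 7/5 = 5.6 dB.
B: GR = 30 − 30/3 = 20 dB.
Difference: 14.4 dB in favour of B.

B, by 14.4 dB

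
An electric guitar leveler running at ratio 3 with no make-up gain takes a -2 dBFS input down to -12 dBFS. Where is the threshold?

-17 dBFS

Let T be the threshold. Output overshoot = (input overshoot)/R, so -12 − T = (-2 − T)/3.
3·(-12 − T) = -2 − T → 2·T = -36 − (-2) = -34.
T = -34/2 = -17 dBFS.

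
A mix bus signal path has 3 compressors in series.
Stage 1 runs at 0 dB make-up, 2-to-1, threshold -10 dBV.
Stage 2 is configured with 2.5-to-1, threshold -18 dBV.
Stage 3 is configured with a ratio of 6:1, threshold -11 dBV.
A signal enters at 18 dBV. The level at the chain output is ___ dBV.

-10.7 dBV

Stage 1: 28 dB above -10 dBV, reduced 2:1 to 14 dB above → 4 dBV.
Stage 2: 22 dB above -18 dBV, reduced 2.5:1 to 8.8 dB above → -9.2 dBV.
Stage 3: 1.8 dB above -11 dBV, reduced 6:1 to 0.3 dB above → -10.7 dBV.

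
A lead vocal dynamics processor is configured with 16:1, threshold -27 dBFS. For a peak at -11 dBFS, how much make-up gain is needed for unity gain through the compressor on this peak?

The peak compresses to -27 + 16/16 = -26 dBFS.
To reach -11 dBFS requires -11 − (-26) = 15 dB of make-up.

15 dB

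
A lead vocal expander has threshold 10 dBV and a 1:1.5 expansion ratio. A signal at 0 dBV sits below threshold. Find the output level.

Below threshold, a 1:1.5 expander applies gain = (1.5−1)×(T − x) of attenuation.
(1.5−1) × 10 = 5 dB, so output = 0 − 5 = -5 dBV.

-5 dBV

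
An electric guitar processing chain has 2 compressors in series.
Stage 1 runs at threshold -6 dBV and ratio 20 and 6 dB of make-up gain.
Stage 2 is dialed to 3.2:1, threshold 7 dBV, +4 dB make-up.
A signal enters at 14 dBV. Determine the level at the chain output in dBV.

5 dBV

Stage 1: overshoot 20 dB → 20/20 = 1 dB → -5 dBV; +6 dB make-up → 1 dBV.
Stage 2: below threshold (1 ≤ 7); passes unchanged; make-up brings it to 5 dBV.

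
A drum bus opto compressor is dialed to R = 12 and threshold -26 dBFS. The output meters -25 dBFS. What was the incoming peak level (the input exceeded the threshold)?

-14 dBFS

The compressed level sits -25 − (-26) = 1 dB over threshold.
Before 12:1 compression the overshoot was 1 × 12 = 12 dB, so input = -26 + 12 = -14 dBFS.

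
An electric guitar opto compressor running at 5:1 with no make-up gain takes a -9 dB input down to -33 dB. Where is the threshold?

Input is 30 dB above T (since output overshoot × R = input overshoot: (-33 − T)·5 = -9 − T gives T = -39 dB).
Check: -39 + (-9 − (-39))/5 = -39 + 6 = -33 dB. ✓

-39 dB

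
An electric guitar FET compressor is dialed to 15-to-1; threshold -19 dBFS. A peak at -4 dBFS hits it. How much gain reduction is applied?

14 dB

The signal is 15 dB above threshold.
A 15:1 ratio leaves 1 dB of that excess.
Gain reduction = 15 − 1 = 14 dB.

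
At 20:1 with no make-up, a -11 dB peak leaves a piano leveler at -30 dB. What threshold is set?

-31 dB

Input is 20 dB above T (since output overshoot × R = input overshoot: (-30 − T)·20 = -11 − T gives T = -31 dB).
Check: -31 + (-11 − (-31))/20 = -31 + 1 = -30 dB. ✓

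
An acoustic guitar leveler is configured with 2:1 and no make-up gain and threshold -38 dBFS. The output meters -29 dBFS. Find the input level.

Post-compression overshoot = -29 − (-38) = 9 dB.
Input overshoot = R × output overshoot = 18 dB → input = -38 + 18 = -20 dBFS.

-20 dBFS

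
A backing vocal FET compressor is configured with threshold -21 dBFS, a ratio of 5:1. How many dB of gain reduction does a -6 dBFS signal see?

-6 dBFS exceeds the threshold by 15 dB.
After 5:1 compression the overshoot becomes 15/5 = 3 dB.
So the signal is attenuated by 15 − 3 = 12 dB.

12 dB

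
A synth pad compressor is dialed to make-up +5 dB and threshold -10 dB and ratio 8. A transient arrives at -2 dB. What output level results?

-4 dB

Overshoot: -2 − (-10) = 8 dB.
The 8 dB excess becomes 1 dB after 8:1 reduction.
That puts the output at -9 dB; make-up adds 5 dB, giving -4 dB.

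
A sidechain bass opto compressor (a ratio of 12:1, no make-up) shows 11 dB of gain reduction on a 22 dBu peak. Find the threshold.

Gain reduction = 22 − 11 = 11 dB; output overshoot = GR / (R − 1) = 11 / 11 = 1 dB.
Threshold = output − output overshoot = 11 − 1 = 10 dBu.

10 dBu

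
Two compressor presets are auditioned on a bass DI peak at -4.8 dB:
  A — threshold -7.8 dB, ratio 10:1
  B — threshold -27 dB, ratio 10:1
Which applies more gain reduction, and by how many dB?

A: GR = 3 − 3/10 = 2.7 dB.
B: GR = 22.2 − 22.2/10 = 19.98 dB.
Difference: 17.28 dB in favour of B.

B, by 17.28 dB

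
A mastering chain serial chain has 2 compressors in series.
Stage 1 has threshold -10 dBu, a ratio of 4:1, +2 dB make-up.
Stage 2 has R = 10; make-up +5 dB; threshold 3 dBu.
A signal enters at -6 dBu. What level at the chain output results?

Stage 1: -6 dBu is 4 dB over -10 dBu; at 4:1 that becomes 1 dB over, giving -9 dBu; +2 dB make-up → -7 dBu.
Stage 2: -7 dBu is at or below the 3 dBu threshold — no compression; make-up brings it to -2 dBu.

-2 dBu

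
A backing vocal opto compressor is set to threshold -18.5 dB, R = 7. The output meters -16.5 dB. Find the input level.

-4.5 dB

The compressed level sits -16.5 − (-18.5) = 2 dB over threshold.
Input overshoot = R × output overshoot = 14 dB → input = -18.5 + 14 = -4.5 dB.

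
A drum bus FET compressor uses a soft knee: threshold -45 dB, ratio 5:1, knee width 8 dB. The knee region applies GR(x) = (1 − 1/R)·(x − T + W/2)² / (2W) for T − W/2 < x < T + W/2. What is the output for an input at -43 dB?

x − T + W/2 = -43 − (-45) + 4 = 6.
GR = (1 − 1/5) × 6² / 16 = 0.8 × 36 / 16 = 1.8 dB.
Output = -43 − 1.8 = -44.8 dB.

-44.8 dB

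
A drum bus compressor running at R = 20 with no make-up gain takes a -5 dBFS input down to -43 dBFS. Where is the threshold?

Gain reduction = -5 − (-43) = 38 dB; output overshoot = GR / (R − 1) = 38 / 19 = 2 dB.
Threshold = output − output overshoot = -43 − 2 = -45 dBFS.

-45 dBFS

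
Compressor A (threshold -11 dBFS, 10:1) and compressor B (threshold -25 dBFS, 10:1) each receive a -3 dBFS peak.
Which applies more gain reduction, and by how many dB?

B, by 12.6 dB

A: GR = 8 − 8/10 = 7.2 dB.
B: GR = 22 − 22/10 = 19.8 dB.
B reduces 12.6 dB more.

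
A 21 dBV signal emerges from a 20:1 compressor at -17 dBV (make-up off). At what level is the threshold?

-19 dBV

Input is 40 dB above T (since output overshoot × R = input overshoot: (-17 − T)·20 = 21 − T gives T = -19 dBV).
Check: -19 + (21 − (-19))/20 = -19 + 2 = -17 dBV. ✓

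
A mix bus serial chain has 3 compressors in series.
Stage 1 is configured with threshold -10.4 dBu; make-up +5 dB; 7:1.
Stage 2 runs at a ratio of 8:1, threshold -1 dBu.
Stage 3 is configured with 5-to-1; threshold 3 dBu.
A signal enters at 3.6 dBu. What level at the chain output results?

Stage 1: 14 dB above -10.4 dBu, reduced 7:1 to 2 dB above → -8.4 dBu; +5 dB make-up → -3.4 dBu.
Stage 2: -3.4 dBu is at or below the -1 dBu threshold — no compression; output -3.4 dBu.
Stage 3: -3.4 dBu ≤ 3 dBu, so stage 3 doesn't engage; output -3.4 dBu.

-3.4 dBu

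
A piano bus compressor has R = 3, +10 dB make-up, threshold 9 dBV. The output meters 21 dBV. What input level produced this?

Stripping the +10 dB make-up gives 11 dBV at the gain stage.
The compressed level sits 11 − 9 = 2 dB over threshold.
Before 3:1 compression the overshoot was 2 × 3 = 6 dB, so input = 9 + 6 = 15 dBV.

15 dBV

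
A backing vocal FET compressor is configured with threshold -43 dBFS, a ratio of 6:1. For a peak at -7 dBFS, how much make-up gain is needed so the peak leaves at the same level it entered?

30 dB

Overshoot 36 dB → 36/6 = 6 dB after compression, so the compressed level is -43 + 6 = -37 dBFS.
Make-up = target − compressed = -7 − (-37) = 30 dB.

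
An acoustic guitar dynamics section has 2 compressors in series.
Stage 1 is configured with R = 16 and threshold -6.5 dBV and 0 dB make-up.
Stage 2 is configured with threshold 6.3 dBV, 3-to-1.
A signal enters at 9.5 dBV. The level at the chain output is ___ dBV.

Stage 1: overshoot 16 dB → 16/16 = 1 dB → -5.5 dBV.
Stage 2: -5.5 dBV is at or below the 6.3 dBV threshold — no compression; output -5.5 dBV.

-5.5 dBV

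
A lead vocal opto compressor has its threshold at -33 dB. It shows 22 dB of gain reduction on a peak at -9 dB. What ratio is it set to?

12:1

Input overshoot = -9 − (-33) = 24 dB.
Output overshoot = 24 − 22 = 2 dB.
Ratio = input overshoot / output overshoot = 24 / 2 = 12.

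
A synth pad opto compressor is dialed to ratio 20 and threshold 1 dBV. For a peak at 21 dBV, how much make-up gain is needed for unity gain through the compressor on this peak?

19 dB

Without make-up, output = threshold + overshoot/20 = 1 + 1 = 2 dBV.
Gap to target: 19 dB.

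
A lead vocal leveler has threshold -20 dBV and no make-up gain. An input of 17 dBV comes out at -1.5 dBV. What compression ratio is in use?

Input overshoot = 17 − (-20) = 37 dB; output overshoot = -1.5 − (-20) = 18.5 dB.
Ratio = 37 / 18.5 = 2.

2:1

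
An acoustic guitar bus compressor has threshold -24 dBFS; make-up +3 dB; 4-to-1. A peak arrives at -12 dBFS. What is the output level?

The input is 12 dB above the -24 dBFS threshold.
At 4:1 the overshoot is divided by 4, leaving 3 dB above threshold.
So the level is -24 + 3 = -21 dBFS; make-up adds 3 dB, giving -18 dBFS.

-18 dBFS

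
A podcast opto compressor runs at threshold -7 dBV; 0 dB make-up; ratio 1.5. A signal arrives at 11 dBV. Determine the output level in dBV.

5 dBV

11 dBV sits 18 dB over threshold.
The 18 dB excess becomes 12 dB after 1.5:1 reduction.
Output = -7 + 12 = 5 dBV.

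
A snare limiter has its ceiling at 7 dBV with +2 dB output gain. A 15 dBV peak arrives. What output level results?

9 dBV

The limiter clamps the peak to its 7 dBV ceiling.
Output gain then adds 2 dB: 7 + 2 = 9 dBV.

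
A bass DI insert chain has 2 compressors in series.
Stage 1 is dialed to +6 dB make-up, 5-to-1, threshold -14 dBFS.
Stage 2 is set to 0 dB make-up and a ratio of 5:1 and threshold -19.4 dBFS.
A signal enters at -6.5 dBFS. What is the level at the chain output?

Stage 1: -6.5 dBFS is 7.5 dB over -14 dBFS; at 5:1 that becomes 1.5 dB over, giving -12.5 dBFS; +6 dB make-up → -6.5 dBFS.
Stage 2: -6.5 dBFS is 12.9 dB over -19.4 dBFS; at 5:1 that becomes 2.58 dB over, giving -16.82 dBFS.

-16.82 dBFS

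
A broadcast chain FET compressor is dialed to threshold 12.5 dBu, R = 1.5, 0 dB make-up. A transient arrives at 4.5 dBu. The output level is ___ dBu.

4.5 dBu is 8 dB below the 12.5 dBu threshold, so no gain reduction is applied.
Output = input = 4.5 dBu.

4.5 dBu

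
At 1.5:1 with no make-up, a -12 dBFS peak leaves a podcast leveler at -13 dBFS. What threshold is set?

-15 dBFS

Gain reduction = -12 − (-13) = 1 dB; output overshoot = GR / (R − 1) = 1 / 0.5 = 2 dB.
Threshold = output − output overshoot = -13 − 2 = -15 dBFS.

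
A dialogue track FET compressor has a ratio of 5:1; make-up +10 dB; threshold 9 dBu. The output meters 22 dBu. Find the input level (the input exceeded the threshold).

24 dBu

Remove make-up: 22 − 10 = 12 dBu.
That's 3 dB above the 9 dBu threshold.
Before 5:1 compression the overshoot was 3 × 5 = 15 dB, so input = 9 + 15 = 24 dBu.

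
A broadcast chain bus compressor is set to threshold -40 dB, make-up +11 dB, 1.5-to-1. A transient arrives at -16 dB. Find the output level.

-16 dB sits 24 dB over threshold.
At 1.5:1 the overshoot is divided by 1.5, leaving 16 dB above threshold.
Output = -40 + 16 = -24 dB; make-up adds 11 dB, giving -13 dB.

-13 dB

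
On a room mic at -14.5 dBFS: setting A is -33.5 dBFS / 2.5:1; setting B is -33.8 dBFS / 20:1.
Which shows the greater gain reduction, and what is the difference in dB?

B, by 6.935 dB

A: 19 dB over, compressed to 7.6 dB over, so 11.4 dB of GR.
B: 19.3 dB over, compressed to 0.965 dB over, so 18.335 dB of GR.
Difference: 6.935 dB in favour of B.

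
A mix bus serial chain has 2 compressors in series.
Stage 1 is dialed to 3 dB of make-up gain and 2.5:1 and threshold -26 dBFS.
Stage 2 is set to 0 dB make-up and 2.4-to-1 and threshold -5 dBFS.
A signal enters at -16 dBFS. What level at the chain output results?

-19 dBFS

Stage 1: 10 dB above -26 dBFS, reduced 2.5:1 to 4 dB above → -22 dBFS; +3 dB make-up → -19 dBFS.
Stage 2: -19 dBFS ≤ -5 dBFS, so stage 2 doesn't engage; output -19 dBFS.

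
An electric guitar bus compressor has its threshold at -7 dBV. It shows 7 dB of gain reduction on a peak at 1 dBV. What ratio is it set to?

8:1

Input overshoot = 1 − (-7) = 8 dB.
Output overshoot = 8 − 7 = 1 dB.
Ratio = input overshoot / output overshoot = 8 / 1 = 8.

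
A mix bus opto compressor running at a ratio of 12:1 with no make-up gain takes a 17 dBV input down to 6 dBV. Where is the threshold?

5 dBV

Let T be the threshold. Output overshoot = (input overshoot)/R, so 6 − T = (17 − T)/12.
12·(6 − T) = 17 − T → 11·T = 72 − 17 = 55.
T = 55/11 = 5 dBV.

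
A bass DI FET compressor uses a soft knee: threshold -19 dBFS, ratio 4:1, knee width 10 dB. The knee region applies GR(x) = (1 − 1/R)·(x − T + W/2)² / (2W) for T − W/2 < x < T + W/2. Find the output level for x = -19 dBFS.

-19.9375 dBFS

x − T + W/2 = -19 − (-19) + 5 = 5.
GR = (1 − 1/4) × 5² / 20 = 0.75 × 25 / 20 = 0.9375 dB.
Output = -19 − 0.9375 = -19.9375 dBFS.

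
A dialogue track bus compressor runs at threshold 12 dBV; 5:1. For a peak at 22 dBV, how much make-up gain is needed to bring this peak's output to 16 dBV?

The peak compresses to 12 + 10/5 = 14 dBV.
To reach 16 dBV requires 16 − 14 = 2 dB of make-up.

2 dB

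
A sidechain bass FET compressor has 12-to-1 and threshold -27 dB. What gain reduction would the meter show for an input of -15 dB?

11 dB

-15 dB exceeds the threshold by 12 dB.
After 12:1 compression the overshoot becomes 12/12 = 1 dB.
GR = overshoot in − overshoot out = 12 − 1 = 11 dB.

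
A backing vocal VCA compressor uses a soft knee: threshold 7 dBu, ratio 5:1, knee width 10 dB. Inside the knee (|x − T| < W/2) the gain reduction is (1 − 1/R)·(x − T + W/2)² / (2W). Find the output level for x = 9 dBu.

x − T + W/2 = 9 − 7 + 5 = 7.
GR = (1 − 1/5) × 7² / 20 = 0.8 × 49 / 20 = 1.96 dB.
Output = 9 − 1.96 = 7.04 dBu.

7.04 dBu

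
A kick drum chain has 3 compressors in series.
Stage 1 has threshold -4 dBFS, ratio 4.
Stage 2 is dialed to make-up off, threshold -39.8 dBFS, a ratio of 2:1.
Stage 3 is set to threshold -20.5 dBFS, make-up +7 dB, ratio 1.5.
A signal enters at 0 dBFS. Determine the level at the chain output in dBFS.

Stage 1: 4 dB above -4 dBFS, reduced 4:1 to 1 dB above → -3 dBFS.
Stage 2: 36.8 dB above -39.8 dBFS, reduced 2:1 to 18.4 dB above → -21.4 dBFS.
Stage 3: -21.4 dBFS ≤ -20.5 dBFS, so stage 3 doesn't engage; make-up brings it to -14.4 dBFS.

-14.4 dBFS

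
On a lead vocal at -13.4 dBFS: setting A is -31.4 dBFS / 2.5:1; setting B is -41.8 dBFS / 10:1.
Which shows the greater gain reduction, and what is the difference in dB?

B, by 14.76 dB

A: GR = 18 − 18/2.5 = 10.8 dB.
B: GR = 28.4 − 28.4/10 = 25.56 dB.
Difference: 14.76 dB in favour of B.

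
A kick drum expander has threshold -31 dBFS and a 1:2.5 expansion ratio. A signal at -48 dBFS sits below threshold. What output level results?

-73.5 dBFS

Below threshold, a 1:2.5 expander applies gain = (2.5−1)×(T − x) of attenuation.
(2.5−1) × 17 = 25.5 dB, so output = -48 − 25.5 = -73.5 dBFS.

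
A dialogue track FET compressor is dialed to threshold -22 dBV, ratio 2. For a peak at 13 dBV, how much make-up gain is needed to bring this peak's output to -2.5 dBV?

Without make-up, output = threshold + overshoot/2 = -22 + 17.5 = -4.5 dBV.
Gap to target: 2 dB.

2 dB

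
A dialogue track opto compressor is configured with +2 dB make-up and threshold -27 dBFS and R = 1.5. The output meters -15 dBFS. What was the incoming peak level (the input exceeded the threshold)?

-12 dBFS

Stripping the +2 dB make-up gives -17 dBFS at the gain stage.
That's 10 dB above the -27 dBFS threshold.
Undo the ratio: input overshoot = 10 × 1.5 = 15 dB, giving input = -12 dBFS.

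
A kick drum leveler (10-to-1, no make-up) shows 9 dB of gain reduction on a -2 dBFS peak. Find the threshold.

Let T be the threshold. Output overshoot = (input overshoot)/R, so -11 − T = (-2 − T)/10.
10·(-11 − T) = -2 − T → 9·T = -110 − (-2) = -108.
T = -108/9 = -12 dBFS.

-12 dBFS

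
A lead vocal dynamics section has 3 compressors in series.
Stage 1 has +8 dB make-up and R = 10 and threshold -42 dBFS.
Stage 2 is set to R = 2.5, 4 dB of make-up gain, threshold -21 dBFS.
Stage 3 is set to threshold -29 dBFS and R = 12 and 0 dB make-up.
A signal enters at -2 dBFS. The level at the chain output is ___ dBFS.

-28.75 dBFS

Stage 1: -2 dBFS is 40 dB over -42 dBFS; at 10:1 that becomes 4 dB over, giving -38 dBFS; +8 dB make-up → -30 dBFS.
Stage 2: -30 dBFS is at or below the -21 dBFS threshold — no compression; make-up brings it to -26 dBFS.
Stage 3: -26 dBFS is 3 dB over -29 dBFS; at 12:1 that becomes 0.25 dB over, giving -28.75 dBFS.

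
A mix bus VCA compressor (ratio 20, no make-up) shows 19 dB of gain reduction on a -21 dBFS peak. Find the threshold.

-41 dBFS

Let T be the threshold. Output overshoot = (input overshoot)/R, so -40 − T = (-21 − T)/20.
20·(-40 − T) = -21 − T → 19·T = -800 − (-21) = -779.
T = -779/19 = -41 dBFS.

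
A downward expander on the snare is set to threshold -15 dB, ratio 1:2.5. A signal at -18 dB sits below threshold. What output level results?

Below threshold, a 1:2.5 expander applies gain = (2.5−1)×(T − x) of attenuation.
(2.5−1) × 3 = 4.5 dB, so output = -18 − 4.5 = -22.5 dB.

-22.5 dB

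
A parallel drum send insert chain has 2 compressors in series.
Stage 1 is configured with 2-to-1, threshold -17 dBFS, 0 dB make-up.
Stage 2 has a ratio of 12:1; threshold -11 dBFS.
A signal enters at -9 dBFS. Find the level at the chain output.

Stage 1: -9 dBFS is 8 dB over -17 dBFS; at 2:1 that becomes 4 dB over, giving -13 dBFS.
Stage 2: -13 dBFS ≤ -11 dBFS, so stage 2 doesn't engage; output -13 dBFS.

-13 dBFS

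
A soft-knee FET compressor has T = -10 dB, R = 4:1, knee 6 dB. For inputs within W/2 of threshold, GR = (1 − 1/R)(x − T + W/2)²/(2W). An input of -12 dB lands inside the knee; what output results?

-12.0625 dB

x − T + W/2 = -12 − (-10) + 3 = 1.
GR = (1 − 1/4) × 1² / 12 = 0.75 × 1 / 12 = 0.0625 dB.
Output = -12 − 0.0625 = -12.0625 dB.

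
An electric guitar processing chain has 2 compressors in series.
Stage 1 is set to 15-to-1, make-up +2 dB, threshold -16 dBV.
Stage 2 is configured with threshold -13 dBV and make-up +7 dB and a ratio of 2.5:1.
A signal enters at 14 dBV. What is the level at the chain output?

-5.6 dBV

Stage 1: 14 dBV is 30 dB over -16 dBV; at 15:1 that becomes 2 dB over, giving -14 dBV; +2 dB make-up → -12 dBV.
Stage 2: -12 dBV is 1 dB over -13 dBV; at 2.5:1 that becomes 0.4 dB over, giving -12.6 dBV; +7 dB make-up → -5.6 dBV.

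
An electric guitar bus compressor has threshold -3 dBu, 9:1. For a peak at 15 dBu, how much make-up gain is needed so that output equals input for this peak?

16 dB

The peak compresses to -3 + 18/9 = -1 dBu.
To reach 15 dBu requires 15 − (-1) = 16 dB of make-up.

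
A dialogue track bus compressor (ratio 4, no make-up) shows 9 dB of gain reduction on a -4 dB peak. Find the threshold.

-16 dB

Gain reduction = -4 − (-13) = 9 dB; output overshoot = GR / (R − 1) = 9 / 3 = 3 dB.
Threshold = output − output overshoot = -13 − 3 = -16 dB.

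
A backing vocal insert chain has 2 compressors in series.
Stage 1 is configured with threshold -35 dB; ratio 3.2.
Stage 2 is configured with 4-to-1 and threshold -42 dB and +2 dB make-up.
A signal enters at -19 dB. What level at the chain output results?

-37 dB

Stage 1: 16 dB above -35 dB, reduced 3.2:1 to 5 dB above → -30 dB.
Stage 2: -30 dB is 12 dB over -42 dB; at 4:1 that becomes 3 dB over, giving -39 dB; +2 dB make-up → -37 dB.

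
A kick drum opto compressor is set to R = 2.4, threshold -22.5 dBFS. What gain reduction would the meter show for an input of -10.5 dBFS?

7 dB

-10.5 dBFS exceeds the threshold by 12 dB.
After 2.4:1 compression the overshoot becomes 12/2.4 = 5 dB.
So the signal is attenuated by 12 − 5 = 7 dB.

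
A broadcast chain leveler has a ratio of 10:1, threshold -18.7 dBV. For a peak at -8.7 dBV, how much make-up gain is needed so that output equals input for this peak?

Overshoot 10 dB → 10/10 = 1 dB after compression, so the compressed level is -18.7 + 1 = -17.7 dBV.
Make-up = target − compressed = -8.7 − (-17.7) = 9 dB.

9 dB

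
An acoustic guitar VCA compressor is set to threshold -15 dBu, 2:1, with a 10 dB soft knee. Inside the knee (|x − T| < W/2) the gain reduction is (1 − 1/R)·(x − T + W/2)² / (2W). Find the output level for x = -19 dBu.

x − T + W/2 = -19 − (-15) + 5 = 1.
GR = (1 − 1/2) × 1² / 20 = 0.5 × 1 / 20 = 0.025 dB.
Output = -19 − 0.025 = -19.025 dBu.

-19.025 dBu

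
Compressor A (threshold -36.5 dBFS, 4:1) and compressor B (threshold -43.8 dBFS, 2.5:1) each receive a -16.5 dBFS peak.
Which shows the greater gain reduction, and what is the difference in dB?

A: overshoot 20 dB → output overshoot 5 dB → GR 15 dB.
B: overshoot 27.3 dB → output overshoot 10.92 dB → GR 16.38 dB.
B applies 1.38 dB more gain reduction.

B, by 1.38 dB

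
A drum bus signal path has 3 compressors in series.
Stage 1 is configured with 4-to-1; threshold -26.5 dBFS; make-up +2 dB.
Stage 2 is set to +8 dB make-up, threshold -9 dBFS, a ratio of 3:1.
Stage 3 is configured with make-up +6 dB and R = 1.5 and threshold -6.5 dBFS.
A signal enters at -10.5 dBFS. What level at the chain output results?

Stage 1: -10.5 dBFS is 16 dB over -26.5 dBFS; at 4:1 that becomes 4 dB over, giving -22.5 dBFS; +2 dB make-up → -20.5 dBFS.
Stage 2: below threshold (-20.5 ≤ -9); passes unchanged; make-up brings it to -12.5 dBFS.
Stage 3: -12.5 dBFS ≤ -6.5 dBFS, so stage 3 doesn't engage; make-up brings it to -6.5 dBFS.

-6.5 dBFS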